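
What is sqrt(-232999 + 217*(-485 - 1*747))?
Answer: I*sqrt(500343) ≈ 707.35*I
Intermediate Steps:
sqrt(-232999 + 217*(-485 - 1*747)) = sqrt(-232999 + 217*(-485 - 747)) = sqrt(-232999 + 217*(-1232)) = sqrt(-232999 - 267344) = sqrt(-500343) = I*sqrt(500343)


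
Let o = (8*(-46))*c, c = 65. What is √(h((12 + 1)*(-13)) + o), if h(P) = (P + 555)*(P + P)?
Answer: 2*I*√38597 ≈ 392.92*I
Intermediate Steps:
o = -23920 (o = (8*(-46))*65 = -368*65 = -23920)
h(P) = 2*P*(555 + P) (h(P) = (555 + P)*(2*P) = 2*P*(555 + P))
√(h((12 + 1)*(-13)) + o) = √(2*((12 + 1)*(-13))*(555 + (12 + 1)*(-13)) - 23920) = √(2*(13*(-13))*(555 + 13*(-13)) - 23920) = √(2*(-169)*(555 - 169) - 23920) = √(2*(-169)*386 - 23920) = √(-130468 - 23920) = √(-154388) = 2*I*√38597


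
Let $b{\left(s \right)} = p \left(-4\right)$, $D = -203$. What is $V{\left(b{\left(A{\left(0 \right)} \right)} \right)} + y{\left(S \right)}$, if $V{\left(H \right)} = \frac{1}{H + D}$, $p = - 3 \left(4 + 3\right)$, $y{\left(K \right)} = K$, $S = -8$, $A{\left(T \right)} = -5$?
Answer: $- \frac{953}{119} \approx -8.0084$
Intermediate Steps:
$p = -21$ ($p = \left(-3\right) 7 = -21$)
$b{\left(s \right)} = 84$ ($b{\left(s \right)} = \left(-21\right) \left(-4\right) = 84$)
$V{\left(H \right)} = \frac{1}{-203 + H}$ ($V{\left(H \right)} = \frac{1}{H - 203} = \frac{1}{-203 + H}$)
$V{\left(b{\left(A{\left(0 \right)} \right)} \right)} + y{\left(S \right)} = \frac{1}{-203 + 84} - 8 = \frac{1}{-119} - 8 = - \frac{1}{119} - 8 = - \frac{953}{119}$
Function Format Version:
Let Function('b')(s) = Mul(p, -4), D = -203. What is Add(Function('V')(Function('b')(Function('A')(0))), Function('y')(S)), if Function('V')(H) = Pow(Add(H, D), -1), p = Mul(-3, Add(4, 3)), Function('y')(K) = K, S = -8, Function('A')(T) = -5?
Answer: Rational(-953, 119) ≈ -8.0084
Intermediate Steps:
p = -21 (p = Mul(-3, 7) = -21)
Function('b')(s) = 84 (Function('b')(s) = Mul(-21, -4) = 84)
Function('V')(H) = Pow(Add(-203, H), -1) (Function('V')(H) = Pow(Add(H, -203), -1) = Pow(Add(-203, H), -1))
Add(Function('V')(Function('b')(Function('A')(0))), Function('y')(S)) = Add(Pow(Add(-203, 84), -1), -8) = Add(Pow(-119, -1), -8) = Add(Rational(-1, 119), -8) = Rational(-953, 119)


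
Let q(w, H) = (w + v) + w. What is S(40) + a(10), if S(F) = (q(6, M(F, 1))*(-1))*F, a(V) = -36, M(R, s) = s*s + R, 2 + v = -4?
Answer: -276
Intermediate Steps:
v = -6 (v = -2 - 4 = -6)
M(R, s) = R + s**2 (M(R, s) = s**2 + R = R + s**2)
q(w, H) = -6 + 2*w (q(w, H) = (w - 6) + w = (-6 + w) + w = -6 + 2*w)
S(F) = -6*F (S(F) = ((-6 + 2*6)*(-1))*F = ((-6 + 12)*(-1))*F = (6*(-1))*F = -6*F)
S(40) + a(10) = -6*40 - 36 = -240 - 36 = -276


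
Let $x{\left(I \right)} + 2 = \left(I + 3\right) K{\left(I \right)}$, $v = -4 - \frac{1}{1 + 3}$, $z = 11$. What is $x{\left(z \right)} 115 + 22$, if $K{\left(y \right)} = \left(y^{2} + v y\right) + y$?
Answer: $\frac{274089}{2} \approx 1.3704 \cdot 10^{5}$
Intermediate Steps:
$v = - \frac{17}{4}$ ($v = -4 - \frac{1}{4} = - \frac{17}{4} \approx -4.25$)
$K{\left(y \right)} = y^{2} - \frac{13 y}{4}$ ($K{\left(y \right)} = \left(y^{2} - \frac{17 y}{4}\right) + y = y^{2} - \frac{13 y}{4}$)
$x{\left(I \right)} = -2 + \frac{I \left(-13 + 4 I\right) \left(3 + I\right)}{4}$ ($x{\left(I \right)} = -2 + \left(I + 3\right) \frac{I \left(-13 + 4 I\right)}{4} = -2 + \left(3 + I\right) \frac{I \left(-13 + 4 I\right)}{4} = -2 + \frac{I \left(-13 + 4 I\right) \left(3 + I\right)}{4}$)
$x{\left(z \right)} 115 + 22 = \left(-2 + 11^{3} - \frac{429}{4} - \frac{11^{2}}{4}\right) 115 + 22 = \left(-2 + 1331 - \frac{429}{4} - \frac{121}{4}\right) 115 + 22 = \frac{2383}{2} \cdot 115 + 22 = \frac{274045}{2} + 22 = \frac{274089}{2}$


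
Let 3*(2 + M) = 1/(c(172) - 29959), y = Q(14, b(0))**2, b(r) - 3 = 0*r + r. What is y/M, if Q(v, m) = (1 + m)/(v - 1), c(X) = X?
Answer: -1429776/30204187 ≈ -0.047337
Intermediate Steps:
b(r) = 3 + r (b(r) = 3 + (0*r + r) = 3 + (0 + r) = 3 + r)
Q(v, m) = (1 + m)/(-1 + v)
y = 16/169 (y = ((1 + (3 + 0))/(-1 + 14))**2 = ((1 + 3)/13)**2 = ((1/13)*4)**2 = (4/13)**2 = 16/169 ≈ 0.094675)
M = -178723/89361 (M = -2 + 1/(3*(172 - 29959)) = -2 + (1/3)/(-29787) = -2 + (1/3)*(-1/29787) = -2 - 1/89361 = -178723/89361 ≈ -2.0000)
y/M = 16/(169*(-178723/89361)) = (16/169)*(-89361/178723) = -1429776/30204187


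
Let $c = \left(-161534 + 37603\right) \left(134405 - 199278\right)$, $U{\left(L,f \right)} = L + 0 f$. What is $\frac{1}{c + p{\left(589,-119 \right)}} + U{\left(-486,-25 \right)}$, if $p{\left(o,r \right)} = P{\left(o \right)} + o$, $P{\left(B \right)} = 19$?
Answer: $- \frac{3907331316305}{8039776371} \approx -486.0$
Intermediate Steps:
$p{\left(o,r \right)} = 19 + o$
$U{\left(L,f \right)} = L$ ($U{\left(L,f \right)} = L + 0 = L$)
$c = 8039775763$ ($c = \left(-123931\right) \left(-64873\right) = 8039775763$)
$\frac{1}{c + p{\left(589,-119 \right)}} + U{\left(-486,-25 \right)} = \frac{1}{8039775763 + \left(19 + 589\right)} - 486 = \frac{1}{8039775763 + 608} - 486 = \frac{1}{8039776371} - 486 = - \frac{3907331316305}{8039776371}$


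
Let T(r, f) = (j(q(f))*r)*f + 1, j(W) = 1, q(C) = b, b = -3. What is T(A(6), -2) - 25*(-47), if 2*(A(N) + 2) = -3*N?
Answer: 1198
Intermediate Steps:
q(C) = -3
A(N) = -2 - 3*N/2 (A(N) = -2 + (-3*N)/2 = -2 - 3*N/2)
T(r, f) = 1 + f*r (T(r, f) = (1*r)*f + 1 = r*f + 1 = f*r + 1 = 1 + f*r)
T(A(6), -2) - 25*(-47) = (1 - 2*(-2 - 3/2*6)) - 25*(-47) = (1 - 2*(-2 - 9)) + 1175 = (1 - 2*(-11)) + 1175 = (1 + 22) + 1175 = 23 + 1175 = 1198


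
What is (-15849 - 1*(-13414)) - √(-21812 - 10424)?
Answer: -2435 - 2*I*√8059 ≈ -2435.0 - 179.54*I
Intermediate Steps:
(-15849 - 1*(-13414)) - √(-21812 - 10424) = (-15849 + 13414) - √(-32236) = -2435 - 2*I*√8059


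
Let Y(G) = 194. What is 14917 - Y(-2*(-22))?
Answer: 14723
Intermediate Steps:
14917 - Y(-2*(-22)) = 14917 - 1*194 = 14917 - 194 = 14723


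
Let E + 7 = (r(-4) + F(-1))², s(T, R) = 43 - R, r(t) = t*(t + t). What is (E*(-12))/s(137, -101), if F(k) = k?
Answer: -159/2 ≈ -79.500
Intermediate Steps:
r(t) = 2*t² (r(t) = t*(2*t) = 2*t²)
E = 954 (E = -7 + (2*(-4)² - 1)² = -7 + (2*16 - 1)² = -7 + (32 - 1)² = -7 + 31² = -7 + 961 = 954)
(E*(-12))/s(137, -101) = (954*(-12))/(43 - 1*(-101)) = -11448/(43 + 101) = -11448/144 = -11448*1/144 = -159/2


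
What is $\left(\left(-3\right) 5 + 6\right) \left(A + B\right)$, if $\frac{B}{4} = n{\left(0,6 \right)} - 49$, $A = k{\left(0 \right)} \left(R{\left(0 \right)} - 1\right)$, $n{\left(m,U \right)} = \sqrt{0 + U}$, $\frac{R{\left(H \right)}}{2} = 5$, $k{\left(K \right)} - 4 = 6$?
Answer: $954 - 36 \sqrt{6} \approx 865.82$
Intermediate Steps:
$k{\left(K \right)} = 10$ ($k{\left(K \right)} = 4 + 6 = 10$)
$R{\left(H \right)} = 10$ ($R{\left(H \right)} = 2 \cdot 5 = 10$)
$n{\left(m,U \right)} = \sqrt{U}$
$A = 90$ ($A = 10 \left(10 - 1\right) = 10 \cdot 9 = 90$)
$B = -196 + 4 \sqrt{6}$ ($B = 4 \left(\sqrt{6} - 49\right) = 4 \left(-49 + \sqrt{6}\right) = -196 + 4 \sqrt{6} \approx -186.2$)
$\left(\left(-3\right) 5 + 6\right) \left(A + B\right) = \left(\left(-3\right) 5 + 6\right) \left(90 - \left(196 - 4 \sqrt{6}\right)\right) = \left(-15 + 6\right) \left(-106 + 4 \sqrt{6}\right) = - 9 \left(-106 + 4 \sqrt{6}\right) = 954 - 36 \sqrt{6}$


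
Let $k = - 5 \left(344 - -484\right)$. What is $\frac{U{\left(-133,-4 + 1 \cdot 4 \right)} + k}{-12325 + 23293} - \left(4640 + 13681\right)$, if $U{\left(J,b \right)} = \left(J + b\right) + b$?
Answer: $- \frac{200949001}{10968} \approx -18321.0$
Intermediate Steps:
$U{\left(J,b \right)} = J + 2 b$
$k = -4140$ ($k = - 5 \left(344 + 484\right) = \left(-5\right) 828 = -4140$)
$\frac{U{\left(-133,-4 + 1 \cdot 4 \right)} + k}{-12325 + 23293} - \left(4640 + 13681\right) = \frac{\left(-133 + 2 \left(-4 + 1 \cdot 4\right)\right) - 4140}{-12325 + 23293} - \left(4640 + 13681\right) = \frac{\left(-133 + 2 \left(-4 + 4\right)\right) - 4140}{10968} - 18321 = \left(\left(-133 + 2 \cdot 0\right) - 4140\right) \frac{1}{10968} - 18321 = \left(\left(-133 + 0\right) - 4140\right) \frac{1}{10968} - 18321 = \left(-133 - 4140\right) \frac{1}{10968} - 18321 = \left(-4273\right) \frac{1}{10968} - 18321 = - \frac{4273}{10968} - 18321 = - \frac{200949001}{10968}$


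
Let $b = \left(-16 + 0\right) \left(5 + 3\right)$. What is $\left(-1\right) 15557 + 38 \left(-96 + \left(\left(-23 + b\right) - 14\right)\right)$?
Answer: $-25475$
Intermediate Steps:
$b = -128$ ($b = \left(-16\right) 8 = -128$)
$\left(-1\right) 15557 + 38 \left(-96 + \left(\left(-23 + b\right) - 14\right)\right) = \left(-1\right) 15557 + 38 \left(-96 - 165\right) = -15557 + 38 \left(-96 - 165\right) = -15557 + 38 \left(-261\right) = -15557 - 9918 = -25475$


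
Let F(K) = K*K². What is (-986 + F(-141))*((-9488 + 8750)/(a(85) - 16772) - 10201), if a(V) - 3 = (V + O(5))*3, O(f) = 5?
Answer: 67423376042161/2357 ≈ 2.8606e+10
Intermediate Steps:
a(V) = 18 + 3*V (a(V) = 3 + (V + 5)*3 = 3 + (5 + V)*3 = 3 + (15 + 3*V) = 18 + 3*V)
F(K) = K³
(-986 + F(-141))*((-9488 + 8750)/(a(85) - 16772) - 10201) = (-986 + (-141)³)*((-9488 + 8750)/((18 + 3*85) - 16772) - 10201) = (-986 - 2803221)*(-738/((18 + 255) - 16772) - 10201) = -2804207*(-738/(273 - 16772) - 10201) = -2804207*(-738/(-16499) - 10201) = -2804207*(-738*(-1/16499) - 10201) = -2804207*(738/16499 - 10201) = -2804207*(-168305561/16499) = 67423376042161/2357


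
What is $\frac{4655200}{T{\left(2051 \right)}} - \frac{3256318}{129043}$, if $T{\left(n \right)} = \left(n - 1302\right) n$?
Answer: $- \frac{4401631481682}{198235727557} \approx -22.204$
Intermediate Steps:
$T{\left(n \right)} = n \left(-1302 + n\right)$ ($T{\left(n \right)} = \left(-1302 + n\right) n = n \left(-1302 + n\right)$)
$\frac{4655200}{T{\left(2051 \right)}} - \frac{3256318}{129043} = \frac{4655200}{2051 \left(-1302 + 2051\right)} - \frac{3256318}{129043} = \frac{4655200}{2051 \cdot 749} - \frac{3256318}{129043} = \frac{4655200}{1536199} - \frac{3256318}{129043} = - \frac{4401631481682}{198235727557}$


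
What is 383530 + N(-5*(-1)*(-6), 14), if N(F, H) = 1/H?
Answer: 5369421/14 ≈ 3.8353e+5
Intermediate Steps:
383530 + N(-5*(-1)*(-6), 14) = 383530 + 1/14 = 5369421/14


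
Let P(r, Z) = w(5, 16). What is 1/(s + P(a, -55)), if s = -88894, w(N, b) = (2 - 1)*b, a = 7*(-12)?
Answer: -1/88878 ≈ -1.1251e-5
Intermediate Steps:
a = -84
w(N, b) = b (w(N, b) = 1*b = b)
P(r, Z) = 16
1/(s + P(a, -55)) = 1/(-88894 + 16) = 1/(-88878) = -1/88878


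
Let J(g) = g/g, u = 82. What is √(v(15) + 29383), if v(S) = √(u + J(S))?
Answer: √(29383 + √83) ≈ 171.44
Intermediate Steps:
J(g) = 1
v(S) = √83 (v(S) = √(82 + 1) = √83)
√(v(15) + 29383) = √(√83 + 29383) = √(29383 + √83)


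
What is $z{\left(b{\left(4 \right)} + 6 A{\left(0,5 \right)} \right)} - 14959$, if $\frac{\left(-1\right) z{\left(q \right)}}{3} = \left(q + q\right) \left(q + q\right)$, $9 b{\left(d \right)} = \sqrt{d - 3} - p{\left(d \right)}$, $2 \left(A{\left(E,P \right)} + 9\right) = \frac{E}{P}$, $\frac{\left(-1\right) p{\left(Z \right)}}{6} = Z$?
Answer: $- \frac{1253977}{27} \approx -46444.0$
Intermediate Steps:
$p{\left(Z \right)} = - 6 Z$
$A{\left(E,P \right)} = -9 + \frac{E}{2 P}$ ($A{\left(E,P \right)} = -9 + \frac{E \frac{1}{P}}{2} = -9 + \frac{E}{2 P}$)
$b{\left(d \right)} = \frac{\sqrt{-3 + d}}{9} + \frac{2 d}{3}$ ($b{\left(d \right)} = \frac{\sqrt{d - 3} - - 6 d}{9} = \frac{\sqrt{-3 + d} + 6 d}{9} = \frac{\sqrt{-3 + d}}{9} + \frac{2 d}{3}$)
$z{\left(q \right)} = - 12 q^{2}$ ($z{\left(q \right)} = - 3 \left(q + q\right) \left(q + q\right) = - 3 \cdot 2 q 2 q = - 3 \cdot 4 q^{2} = - 12 q^{2}$)
$z{\left(b{\left(4 \right)} + 6 A{\left(0,5 \right)} \right)} - 14959 = - 12 \left(\left(\frac{\sqrt{-3 + 4}}{9} + \frac{2}{3} \cdot 4\right) + 6 \left(-9 + \frac{1}{2} \cdot 0 \cdot \frac{1}{5}\right)\right)^{2} - 14959 = - 12 \left(\left(\frac{\sqrt{1}}{9} + \frac{8}{3}\right) + 6 \left(-9 + \frac{1}{2} \cdot 0 \cdot \frac{1}{5}\right)\right)^{2} - 14959 = - 12 \left(\left(\frac{1}{9} \cdot 1 + \frac{8}{3}\right) + 6 \left(-9 + 0\right)\right)^{2} - 14959 = - 12 \left(\left(\frac{1}{9} + \frac{8}{3}\right) + 6 \left(-9\right)\right)^{2} - 14959 = - 12 \left(\frac{25}{9} - 54\right)^{2} - 14959 = - 12 \left(- \frac{461}{9}\right)^{2} - 14959 = \left(-12\right) \frac{212521}{81} - 14959 = - \frac{850084}{27} - 14959 = - \frac{1253977}{27}$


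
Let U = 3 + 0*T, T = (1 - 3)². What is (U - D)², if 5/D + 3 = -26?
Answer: 8464/841 ≈ 10.064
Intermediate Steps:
D = -5/29 (D = 5/(-3 - 26) = 5/(-29) = 5*(-1/29) = -5/29 ≈ -0.17241)
T = 4 (T = (-2)² = 4)
U = 3 (U = 3 + 0*4 = 3 + 0 = 3)
(U - D)² = (3 - 1*(-5/29))² = (3 + 5/29)² = (92/29)² = 8464/841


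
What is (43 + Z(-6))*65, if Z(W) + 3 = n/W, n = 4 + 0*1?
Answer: 7670/3 ≈ 2556.7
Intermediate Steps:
n = 4 (n = 4 + 0 = 4)
Z(W) = -3 + 4/W
(43 + Z(-6))*65 = (43 + (-3 + 4/(-6)))*65 = (43 + (-3 + 4*(-⅙)))*65 = (43 + (-3 - ⅔))*65 = (43 - 11/3)*65 = (118/3)*65 = 7670/3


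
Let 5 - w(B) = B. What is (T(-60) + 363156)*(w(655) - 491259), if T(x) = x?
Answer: -178610190264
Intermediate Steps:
w(B) = 5 - B
(T(-60) + 363156)*(w(655) - 491259) = (-60 + 363156)*((5 - 1*655) - 491259) = 363096*((5 - 655) - 491259) = 363096*(-650 - 491259) = 363096*(-491909) = -178610190264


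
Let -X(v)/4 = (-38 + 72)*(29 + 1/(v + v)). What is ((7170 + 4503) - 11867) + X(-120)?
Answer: -124123/30 ≈ -4137.4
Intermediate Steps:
X(v) = -3944 - 68/v (X(v) = -4*(-38 + 72)*(29 + 1/(v + v)) = -136*(29 + 1/(2*v)) = -4*(986 + 17/v) = -3944 - 68/v)
((7170 + 4503) - 11867) + X(-120) = ((7170 + 4503) - 11867) + (-3944 - 68/(-120)) = (11673 - 11867) + (-3944 - 68*(-1/120)) = -194 + (-3944 + 17/30) = -194 - 118303/30 = -124123/30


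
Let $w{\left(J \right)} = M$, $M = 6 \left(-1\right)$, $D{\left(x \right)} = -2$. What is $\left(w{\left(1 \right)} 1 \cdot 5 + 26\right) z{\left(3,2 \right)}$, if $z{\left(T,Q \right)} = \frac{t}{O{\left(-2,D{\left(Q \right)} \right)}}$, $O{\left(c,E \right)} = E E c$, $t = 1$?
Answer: $\frac{1}{2} \approx 0.5$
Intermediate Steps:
$O{\left(c,E \right)} = c E^{2}$ ($O{\left(c,E \right)} = E^{2} c = c E^{2}$)
$M = -6$
$w{\left(J \right)} = -6$
$z{\left(T,Q \right)} = - \frac{1}{8}$ ($z{\left(T,Q \right)} = 1 \frac{1}{\left(-2\right) \left(-2\right)^{2}} = 1 \frac{1}{\left(-2\right) 4} = 1 \frac{1}{-8} = 1 \left(- \frac{1}{8}\right) = - \frac{1}{8}$)
$\left(w{\left(1 \right)} 1 \cdot 5 + 26\right) z{\left(3,2 \right)} = \left(\left(-6\right) 1 \cdot 5 + 26\right) \left(- \frac{1}{8}\right) = \left(\left(-6\right) 5 + 26\right) \left(- \frac{1}{8}\right) = \left(-30 + 26\right) \left(- \frac{1}{8}\right) = \left(-4\right) \left(- \frac{1}{8}\right) = \frac{1}{2}$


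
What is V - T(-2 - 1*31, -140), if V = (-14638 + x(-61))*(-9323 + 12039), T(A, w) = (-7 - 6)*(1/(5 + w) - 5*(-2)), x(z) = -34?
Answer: -5379617983/135 ≈ -3.9849e+7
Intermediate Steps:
T(A, w) = -130 - 13/(5 + w) (T(A, w) = -13*(1/(5 + w) + 10) = -13*(10 + 1/(5 + w)) = -130 - 13/(5 + w))
V = -39849152 (V = (-14638 - 34)*(-9323 + 12039) = -14672*2716 = -39849152)
V - T(-2 - 1*31, -140) = -39849152 - 13*(-51 - 10*(-140))/(5 - 140) = -39849152 - 13*(-51 + 1400)/(-135) = -39849152 - 13*(-1)*1349/135 = -39849152 - 1*(-17537/135) = -39849152 + 17537/135 = -5379617983/135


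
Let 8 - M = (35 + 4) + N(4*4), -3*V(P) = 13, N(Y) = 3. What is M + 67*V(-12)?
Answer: -973/3 ≈ -324.33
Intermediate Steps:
V(P) = -13/3 (V(P) = -⅓*13 = -13/3)
M = -34 (M = 8 - ((35 + 4) + 3) = 8 - (39 + 3) = 8 - 1*42 = 8 - 42 = -34)
M + 67*V(-12) = -34 + 67*(-13/3) = -34 - 871/3 = -973/3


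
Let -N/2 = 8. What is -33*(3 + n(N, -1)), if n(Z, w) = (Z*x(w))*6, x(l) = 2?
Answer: 6237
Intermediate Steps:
N = -16 (N = -2*8 = -16)
n(Z, w) = 12*Z (n(Z, w) = (Z*2)*6 = (2*Z)*6 = 12*Z)
-33*(3 + n(N, -1)) = -33*(3 + 12*(-16)) = -33*(3 - 192) = -33*(-189) = 6237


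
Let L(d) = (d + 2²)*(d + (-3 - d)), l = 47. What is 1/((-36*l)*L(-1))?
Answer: 1/15228 ≈ 6.5668e-5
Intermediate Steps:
L(d) = -12 - 3*d (L(d) = (d + 4)*(-3) = (4 + d)*(-3) = -12 - 3*d)
1/((-36*l)*L(-1)) = 1/((-36*47)*(-12 - 3*(-1))) = 1/(-1692*(-12 + 3)) = 1/(-1692*(-9)) = 1/15228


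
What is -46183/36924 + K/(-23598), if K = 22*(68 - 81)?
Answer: -179877695/145222092 ≈ -1.2386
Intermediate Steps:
K = -286 (K = 22*(-13) = -286)
-46183/36924 + K/(-23598) = -46183/36924 - 286/(-23598) = -46183*1/36924 - 286*(-1/23598) = -46183/36924 + 143/11799 = -179877695/145222092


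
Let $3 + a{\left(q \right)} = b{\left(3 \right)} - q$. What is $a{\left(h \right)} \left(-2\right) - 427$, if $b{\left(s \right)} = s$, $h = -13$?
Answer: $-453$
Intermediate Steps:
$a{\left(q \right)} = - q$ ($a{\left(q \right)} = -3 - \left(-3 + q\right) = - q$)
$a{\left(h \right)} \left(-2\right) - 427 = \left(-1\right) \left(-13\right) \left(-2\right) - 427 = 13 \left(-2\right) - 427 = -26 - 427 = -453$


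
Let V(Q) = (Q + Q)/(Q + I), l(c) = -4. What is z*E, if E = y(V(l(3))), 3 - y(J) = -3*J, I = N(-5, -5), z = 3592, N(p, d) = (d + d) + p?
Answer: 290952/19 ≈ 15313.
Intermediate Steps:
N(p, d) = p + 2*d (N(p, d) = 2*d + p = p + 2*d)
I = -15 (I = -5 + 2*(-5) = -5 - 10 = -15)
V(Q) = 2*Q/(-15 + Q) (V(Q) = (Q + Q)/(Q - 15) = (2*Q)/(-15 + Q) = 2*Q/(-15 + Q))
y(J) = 3 + 3*J (y(J) = 3 - (-3)*J = 3 + 3*J)
E = 81/19 (E = 3 + 3*(2*(-4)/(-15 - 4)) = 3 + 3*(2*(-4)/(-19)) = 3 + 3*(2*(-4)*(-1/19)) = 3 + 3*(8/19) = 3 + 24/19 = 81/19 ≈ 4.2632)
z*E = 3592*(81/19) = 290952/19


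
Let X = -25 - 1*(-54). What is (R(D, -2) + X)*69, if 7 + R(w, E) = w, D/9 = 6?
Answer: 5244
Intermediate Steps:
D = 54 (D = 9*6 = 54)
R(w, E) = -7 + w
X = 29 (X = -25 + 54 = 29)
(R(D, -2) + X)*69 = ((-7 + 54) + 29)*69 = (47 + 29)*69 = 76*69 = 5244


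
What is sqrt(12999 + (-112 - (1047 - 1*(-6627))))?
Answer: sqrt(5213) ≈ 72.201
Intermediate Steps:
sqrt(12999 + (-112 - (1047 - 1*(-6627)))) = sqrt(12999 + (-112 - (1047 + 6627))) = sqrt(12999 + (-112 - 1*7674)) = sqrt(12999 + (-112 - 7674)) = sqrt(12999 - 7786) = sqrt(5213)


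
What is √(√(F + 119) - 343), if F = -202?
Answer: √(-343 + I*√83) ≈ 0.2459 + 18.522*I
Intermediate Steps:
√(√(F + 119) - 343) = √(√(-202 + 119) - 343) = √(√(-83) - 343) = √(I*√83 - 343) = √(-343 + I*√83)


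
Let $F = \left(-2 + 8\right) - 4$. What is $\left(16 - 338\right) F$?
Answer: $-644$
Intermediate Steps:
$F = 2$ ($F = 6 - 4 = 2$)
$\left(16 - 338\right) F = \left(16 - 338\right) 2 = \left(-322\right) 2 = -644$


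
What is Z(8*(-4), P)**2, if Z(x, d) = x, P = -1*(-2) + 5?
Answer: 1024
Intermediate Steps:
P = 7 (P = 2 + 5 = 7)
Z(8*(-4), P)**2 = (8*(-4))**2 = (-32)**2 = 1024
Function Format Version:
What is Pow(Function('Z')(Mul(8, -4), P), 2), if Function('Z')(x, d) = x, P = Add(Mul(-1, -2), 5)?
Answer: 1024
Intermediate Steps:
P = 7 (P = Add(2, 5) = 7)
Pow(Function('Z')(Mul(8, -4), P), 2) = Pow(Mul(8, -4), 2) = Pow(-32, 2) = 1024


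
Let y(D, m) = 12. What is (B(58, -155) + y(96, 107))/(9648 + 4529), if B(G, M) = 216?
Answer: 228/14177 ≈ 0.016082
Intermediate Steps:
(B(58, -155) + y(96, 107))/(9648 + 4529) = (216 + 12)/(9648 + 4529) = 228/14177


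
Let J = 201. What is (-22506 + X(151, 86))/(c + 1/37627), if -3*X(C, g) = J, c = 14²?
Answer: -849354271/7374893 ≈ -115.17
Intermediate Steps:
c = 196
X(C, g) = -67 (X(C, g) = -⅓*201 = -67)
(-22506 + X(151, 86))/(c + 1/37627) = (-22506 - 67)/(196 + 1/37627) = -22573/(196 + 1/37627) = -22573/7374893/37627 = -22573*37627/7374893 = -849354271/7374893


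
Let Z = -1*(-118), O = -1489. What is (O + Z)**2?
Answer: 1879641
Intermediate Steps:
Z = 118
(O + Z)**2 = (-1489 + 118)**2 = (-1371)**2 = 1879641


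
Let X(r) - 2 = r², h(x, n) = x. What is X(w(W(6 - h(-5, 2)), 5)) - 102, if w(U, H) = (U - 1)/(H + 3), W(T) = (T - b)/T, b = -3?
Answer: -774391/7744 ≈ -99.999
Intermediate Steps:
W(T) = (3 + T)/T (W(T) = (T - 1*(-3))/T = (T + 3)/T = (3 + T)/T)
w(U, H) = (-1 + U)/(3 + H)
X(r) = 2 + r²
X(w(W(6 - h(-5, 2)), 5)) - 102 = (2 + ((-1 + (3 + (6 - 1*(-5)))/(6 - 1*(-5)))/(3 + 5))²) - 102 = (2 + ((-1 + (3 + (6 + 5))/(6 + 5))/8)²) - 102 = (2 + ((-1 + (3 + 11)/11)/8)²) - 102 = (2 + ((-1 + (1/11)*14)/8)²) - 102 = (2 + ((-1 + 14/11)/8)²) - 102 = (2 + ((⅛)*(3/11))²) - 102 = (2 + (3/88)²) - 102 = (2 + 9/7744) - 102 = 15497/7744 - 102 = -774391/7744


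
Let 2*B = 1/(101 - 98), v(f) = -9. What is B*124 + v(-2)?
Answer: 35/3 ≈ 11.667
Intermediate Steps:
B = 1/6 (B = 1/(2*(101 - 98)) = (1/2)/3 = (1/2)*(1/3) = 1/6 ≈ 0.16667)
B*124 + v(-2) = (1/6)*124 - 9 = 62/3 - 9 = 35/3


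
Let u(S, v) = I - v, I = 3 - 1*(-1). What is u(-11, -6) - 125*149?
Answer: -18615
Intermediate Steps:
I = 4 (I = 3 + 1 = 4)
u(S, v) = 4 - v
u(-11, -6) - 125*149 = (4 - 1*(-6)) - 125*149 = (4 + 6) - 18625 = 10 - 18625 = -18615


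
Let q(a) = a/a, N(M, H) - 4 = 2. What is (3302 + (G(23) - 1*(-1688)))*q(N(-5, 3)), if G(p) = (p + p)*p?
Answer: 6048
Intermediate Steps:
N(M, H) = 6 (N(M, H) = 4 + 2 = 6)
G(p) = 2*p² (G(p) = (2*p)*p = 2*p²)
q(a) = 1
(3302 + (G(23) - 1*(-1688)))*q(N(-5, 3)) = (3302 + (2*23² - 1*(-1688)))*1 = (3302 + (2*529 + 1688))*1 = (3302 + (1058 + 1688))*1 = (3302 + 2746)*1 = 6048*1 = 6048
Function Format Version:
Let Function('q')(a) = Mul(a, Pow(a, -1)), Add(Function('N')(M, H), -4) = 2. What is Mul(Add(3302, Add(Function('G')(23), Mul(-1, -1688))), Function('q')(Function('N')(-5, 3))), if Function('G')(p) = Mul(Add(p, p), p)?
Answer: 6048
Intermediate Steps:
Function('N')(M, H) = 6 (Function('N')(M, H) = Add(4, 2) = 6)
Function('G')(p) = Mul(2, Pow(p, 2)) (Function('G')(p) = Mul(Mul(2, p), p) = Mul(2, Pow(p, 2)))
Function('q')(a) = 1
Mul(Add(3302, Add(Function('G')(23), Mul(-1, -1688))), Function('q')(Function('N')(-5, 3))) = Mul(Add(3302, Add(Mul(2, Pow(23, 2)), Mul(-1, -1688))), 1) = Mul(Add(3302, Add(Mul(2, 529), 1688)), 1) = Mul(Add(3302, Add(1058, 1688)), 1) = Mul(Add(3302, 2746), 1) = Mul(6048, 1) = 6048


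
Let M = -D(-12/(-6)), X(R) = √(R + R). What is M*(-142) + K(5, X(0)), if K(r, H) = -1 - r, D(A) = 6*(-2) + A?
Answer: -1426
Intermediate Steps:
D(A) = -12 + A
X(R) = √2*√R (X(R) = √(2*R) = √2*√R)
M = 10 (M = -(-12 - 12/(-6)) = -(-12 - 12*(-⅙)) = -(-12 + 2) = -1*(-10) = 10)
M*(-142) + K(5, X(0)) = 10*(-142) + (-1 - 1*5) = -1420 + (-1 - 5) = -1420 - 6 = -1426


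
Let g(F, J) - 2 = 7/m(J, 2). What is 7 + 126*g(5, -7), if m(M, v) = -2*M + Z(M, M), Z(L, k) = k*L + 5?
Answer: 9247/34 ≈ 271.97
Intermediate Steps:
Z(L, k) = 5 + L*k (Z(L, k) = L*k + 5 = 5 + L*k)
m(M, v) = 5 + M² - 2*M (m(M, v) = -2*M + (5 + M*M) = -2*M + (5 + M²) = 5 + M² - 2*M)
g(F, J) = 2 + 7/(5 + J² - 2*J)
7 + 126*g(5, -7) = 7 + 126*((17 - 4*(-7) + 2*(-7)²)/(5 + (-7)² - 2*(-7))) = 7 + 126*((17 + 28 + 2*49)/(5 + 49 + 14)) = 7 + 126*((17 + 28 + 98)/68) = 7 + 126*((1/68)*143) = 7 + 126*(143/68) = 7 + 9009/34 = 9247/34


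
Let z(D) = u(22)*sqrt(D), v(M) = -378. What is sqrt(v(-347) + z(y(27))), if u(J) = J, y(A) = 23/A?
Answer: sqrt(-3402 + 22*sqrt(69))/3 ≈ 18.913*I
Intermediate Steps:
z(D) = 22*sqrt(D)
sqrt(v(-347) + z(y(27))) = sqrt(-378 + 22*sqrt(23/27)) = sqrt(-378 + 22*(sqrt(69)/9)) = sqrt(-378 + 22*sqrt(69)/9)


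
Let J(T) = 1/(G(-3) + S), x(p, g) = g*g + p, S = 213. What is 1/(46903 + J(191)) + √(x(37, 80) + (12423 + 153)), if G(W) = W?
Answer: 210/9849631 + √19013 ≈ 137.89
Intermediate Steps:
x(p, g) = p + g² (x(p, g) = g² + p = p + g²)
J(T) = 1/210 (J(T) = 1/(-3 + 213) = 1/210)
1/(46903 + J(191)) + √(x(37, 80) + (12423 + 153)) = 1/(46903 + 1/210) + √((37 + 80²) + (12423 + 153)) = 1/(9849631/210) + √((37 + 6400) + 12576) = 210/9849631 + √(6437 + 12576) = 210/9849631 + √19013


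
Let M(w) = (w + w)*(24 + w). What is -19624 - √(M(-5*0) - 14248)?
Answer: -19624 - 2*I*√3562 ≈ -19624.0 - 119.36*I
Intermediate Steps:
M(w) = 2*w*(24 + w) (M(w) = (2*w)*(24 + w) = 2*w*(24 + w))
-19624 - √(M(-5*0) - 14248) = -19624 - √(2*(-5*0)*(24 - 5*0) - 14248) = -19624 - √(2*0*(24 + 0) - 14248) = -19624 - √(2*0*24 - 14248) = -19624 - √(0 - 14248) = -19624 - √(-14248) = -19624 - 2*I*√3562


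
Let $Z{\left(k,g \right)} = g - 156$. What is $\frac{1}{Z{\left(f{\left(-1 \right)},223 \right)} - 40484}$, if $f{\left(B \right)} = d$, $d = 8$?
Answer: $- \frac{1}{40417} \approx -2.4742 \cdot 10^{-5}$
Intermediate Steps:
$f{\left(B \right)} = 8$
$Z{\left(k,g \right)} = -156 + g$
$\frac{1}{Z{\left(f{\left(-1 \right)},223 \right)} - 40484} = \frac{1}{\left(-156 + 223\right) - 40484} = \frac{1}{67 - 40484} = \frac{1}{-40417} = - \frac{1}{40417}$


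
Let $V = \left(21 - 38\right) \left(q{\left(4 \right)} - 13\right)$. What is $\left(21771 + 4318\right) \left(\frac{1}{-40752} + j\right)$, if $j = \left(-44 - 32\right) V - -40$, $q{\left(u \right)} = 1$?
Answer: $- \frac{16440998968681}{40752} \approx -4.0344 \cdot 10^{8}$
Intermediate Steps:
$V = 204$ ($V = \left(21 - 38\right) \left(1 - 13\right) = \left(-17\right) \left(-12\right) = 204$)
$j = -15464$ ($j = \left(-44 - 32\right) 204 - -40 = \left(-76\right) 204 + 40 = -15504 + 40 = -15464$)
$\left(21771 + 4318\right) \left(\frac{1}{-40752} + j\right) = \left(21771 + 4318\right) \left(\frac{1}{-40752} - 15464\right) = 26089 \left(- \frac{1}{40752} - 15464\right) = 26089 \left(- \frac{630188929}{40752}\right) = - \frac{16440998968681}{40752}$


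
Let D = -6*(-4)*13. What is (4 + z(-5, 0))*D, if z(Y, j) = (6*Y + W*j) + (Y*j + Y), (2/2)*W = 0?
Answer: -9672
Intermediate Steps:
W = 0
z(Y, j) = 7*Y + Y*j (z(Y, j) = (6*Y + 0*j) + (Y*j + Y) = (6*Y + 0) + (Y + Y*j) = 6*Y + (Y + Y*j) = 7*Y + Y*j)
D = 312 (D = 24*13 = 312)
(4 + z(-5, 0))*D = (4 - 5*(7 + 0))*312 = (4 - 5*7)*312 = (4 - 35)*312 = -31*312 = -9672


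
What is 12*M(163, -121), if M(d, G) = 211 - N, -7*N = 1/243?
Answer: 1435648/567 ≈ 2532.0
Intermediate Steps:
N = -1/1701 (N = -1/7/243 = -1/7*1/243 = -1/1701 ≈ -0.00058789)
M(d, G) = 358912/1701 (M(d, G) = 211 - 1*(-1/1701) = 211 + 1/1701 = 358912/1701)
12*M(163, -121) = 12*(358912/1701) = 1435648/567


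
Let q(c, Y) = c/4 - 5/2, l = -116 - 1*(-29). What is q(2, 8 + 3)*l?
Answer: 174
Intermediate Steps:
l = -87 (l = -116 + 29 = -87)
q(c, Y) = -5/2 + c/4 (q(c, Y) = c*(1/4) - 5*1/2 = c/4 - 5/2 = -5/2 + c/4)
q(2, 8 + 3)*l = (-5/2 + (1/4)*2)*(-87) = (-5/2 + 1/2)*(-87) = -2*(-87) = 174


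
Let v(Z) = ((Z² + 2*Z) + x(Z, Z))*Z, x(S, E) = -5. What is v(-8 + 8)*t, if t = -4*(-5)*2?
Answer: 0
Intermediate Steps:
t = 40 (t = 20*2 = 40)
v(Z) = Z*(-5 + Z² + 2*Z) (v(Z) = ((Z² + 2*Z) - 5)*Z = (-5 + Z² + 2*Z)*Z = Z*(-5 + Z² + 2*Z))
v(-8 + 8)*t = ((-8 + 8)*(-5 + (-8 + 8)² + 2*(-8 + 8)))*40 = (0*(-5 + 0² + 2*0))*40 = (0*(-5 + 0 + 0))*40 = (0*(-5))*40 = 0*40 = 0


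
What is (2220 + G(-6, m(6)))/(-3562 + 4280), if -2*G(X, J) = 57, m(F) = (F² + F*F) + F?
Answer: 4383/1436 ≈ 3.0522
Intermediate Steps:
m(F) = F + 2*F² (m(F) = (F² + F²) + F = 2*F² + F = F + 2*F²)
G(X, J) = -57/2 (G(X, J) = -½*57 = -57/2)
(2220 + G(-6, m(6)))/(-3562 + 4280) = (2220 - 57/2)/(-3562 + 4280) = (4383/2)/718 = (4383/2)*(1/718) = 4383/1436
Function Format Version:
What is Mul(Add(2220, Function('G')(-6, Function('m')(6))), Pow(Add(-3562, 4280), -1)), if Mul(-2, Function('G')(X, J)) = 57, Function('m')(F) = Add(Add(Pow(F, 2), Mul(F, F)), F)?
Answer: Rational(4383, 1436) ≈ 3.0522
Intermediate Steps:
Function('m')(F) = Add(F, Mul(2, Pow(F, 2))) (Function('m')(F) = Add(Add(Pow(F, 2), Pow(F, 2)), F) = Add(Mul(2, Pow(F, 2)), F) = Add(F, Mul(2, Pow(F, 2))))
Function('G')(X, J) = Rational(-57, 2) (Function('G')(X, J) = Mul(Rational(-1, 2), 57) = Rational(-57, 2))
Mul(Add(2220, Function('G')(-6, Function('m')(6))), Pow(Add(-3562, 4280), -1)) = Mul(Add(2220, Rational(-57, 2)), Pow(Add(-3562, 4280), -1)) = Mul(Rational(4383, 2), Pow(718, -1)) = Mul(Rational(4383, 2), Rational(1, 718)) = Rational(4383, 1436)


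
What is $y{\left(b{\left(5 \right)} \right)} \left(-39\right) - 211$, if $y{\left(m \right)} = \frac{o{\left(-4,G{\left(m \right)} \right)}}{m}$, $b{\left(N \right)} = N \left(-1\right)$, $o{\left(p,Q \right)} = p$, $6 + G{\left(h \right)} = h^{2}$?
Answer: $- \frac{1211}{5} \approx -242.2$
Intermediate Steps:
$G{\left(h \right)} = -6 + h^{2}$
$b{\left(N \right)} = - N$
$y{\left(m \right)} = - \frac{4}{m}$
$y{\left(b{\left(5 \right)} \right)} \left(-39\right) - 211 = - \frac{4}{\left(-1\right) 5} \left(-39\right) - 211 = - \frac{4}{-5} \left(-39\right) - 211 = \left(-4\right) \left(- \frac{1}{5}\right) \left(-39\right) - 211 = \frac{4}{5} \left(-39\right) - 211 = - \frac{156}{5} - 211 = - \frac{1211}{5}$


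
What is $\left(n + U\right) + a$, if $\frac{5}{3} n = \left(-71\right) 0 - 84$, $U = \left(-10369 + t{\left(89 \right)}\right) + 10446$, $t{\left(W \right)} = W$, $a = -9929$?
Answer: $- \frac{49067}{5} \approx -9813.4$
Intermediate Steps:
$U = 166$ ($U = \left(-10369 + 89\right) + 10446 = -10280 + 10446 = 166$)
$n = - \frac{252}{5}$ ($n = \frac{3 \left(\left(-71\right) 0 - 84\right)}{5} = \frac{3 \left(0 - 84\right)}{5} = \frac{3}{5} \left(-84\right) = - \frac{252}{5} \approx -50.4$)
$\left(n + U\right) + a = \left(- \frac{252}{5} + 166\right) - 9929 = \frac{578}{5} - 9929 = - \frac{49067}{5}$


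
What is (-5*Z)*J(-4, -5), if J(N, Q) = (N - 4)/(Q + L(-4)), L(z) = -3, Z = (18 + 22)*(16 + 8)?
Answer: -4800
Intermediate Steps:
Z = 960 (Z = 40*24 = 960)
J(N, Q) = (-4 + N)/(-3 + Q) (J(N, Q) = (N - 4)/(Q - 3) = (-4 + N)/(-3 + Q))
(-5*Z)*J(-4, -5) = (-5*960)*((-4 - 4)/(-3 - 5)) = -4800*(-8)/(-8) = -(-600)*(-8) = -4800*1 = -4800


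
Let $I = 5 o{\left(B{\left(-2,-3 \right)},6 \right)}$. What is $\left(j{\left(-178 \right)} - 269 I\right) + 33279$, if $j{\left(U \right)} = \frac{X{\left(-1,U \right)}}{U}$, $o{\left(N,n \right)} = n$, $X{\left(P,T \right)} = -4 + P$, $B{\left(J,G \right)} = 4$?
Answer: $\frac{4487207}{178} \approx 25209.0$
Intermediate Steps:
$j{\left(U \right)} = - \frac{5}{U}$ ($j{\left(U \right)} = \frac{-4 - 1}{U} = - \frac{5}{U}$)
$I = 30$ ($I = 5 \cdot 6 = 30$)
$\left(j{\left(-178 \right)} - 269 I\right) + 33279 = \left(- \frac{5}{-178} - 8070\right) + 33279 = \left(\left(-5\right) \left(- \frac{1}{178}\right) - 8070\right) + 33279 = \left(\frac{5}{178} - 8070\right) + 33279 = - \frac{1436455}{178} + 33279 = \frac{4487207}{178}$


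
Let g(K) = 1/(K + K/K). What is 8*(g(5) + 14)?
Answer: 340/3 ≈ 113.33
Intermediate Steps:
g(K) = 1/(1 + K) (g(K) = 1/(K + 1) = 1/(1 + K))
8*(g(5) + 14) = 8*(1/(1 + 5) + 14) = 8*(1/6 + 14) = 8*(85/6) = 340/3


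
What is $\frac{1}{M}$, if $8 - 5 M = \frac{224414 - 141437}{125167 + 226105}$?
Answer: $\frac{1756360}{2727199} \approx 0.64402$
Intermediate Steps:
$M = \frac{2727199}{1756360}$ ($M = \frac{8}{5} - \frac{\left(224414 - 141437\right) \frac{1}{125167 + 226105}}{5} = \frac{8}{5} - \frac{82977 \cdot \frac{1}{351272}}{5} = \frac{8}{5} - \frac{82977}{1756360} = \frac{2727199}{1756360} \approx 1.5528$)
$\frac{1}{M} = \frac{1}{\frac{2727199}{1756360}} = \frac{1756360}{2727199}$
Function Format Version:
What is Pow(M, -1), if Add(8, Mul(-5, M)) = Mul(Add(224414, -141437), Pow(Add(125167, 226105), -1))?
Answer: Rational(1756360, 2727199) ≈ 0.64402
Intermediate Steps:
M = Rational(2727199, 1756360) (M = Add(Rational(8, 5), Mul(Rational(-1, 5), Mul(Add(224414, -141437), Pow(Add(125167, 226105), -1)))) = Add(Rational(8, 5), Mul(Rational(-1, 5), Mul(82977, Pow(351272, -1)))) = Add(Rational(8, 5), Mul(Rational(-1, 5), Mul(82977, Rational(1, 351272)))) = Add(Rational(8, 5), Mul(Rational(-1, 5), Rational(82977, 351272))) = Add(Rational(8, 5), Rational(-82977, 1756360)) = Rational(2727199, 1756360) ≈ 1.5528)
Pow(M, -1) = Pow(Rational(2727199, 1756360), -1) = Rational(1756360, 2727199)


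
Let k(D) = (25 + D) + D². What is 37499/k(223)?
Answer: 37499/49977 ≈ 0.75033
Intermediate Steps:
k(D) = 25 + D + D²
37499/k(223) = 37499/(25 + 223 + 223²) = 37499/(25 + 223 + 49729) = 37499/49977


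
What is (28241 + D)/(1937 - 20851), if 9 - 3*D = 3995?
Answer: -80737/56742 ≈ -1.4229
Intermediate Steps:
D = -3986/3 (D = 3 - 1/3*3995 = 3 - 3995/3 = -3986/3 ≈ -1328.7)
(28241 + D)/(1937 - 20851) = (28241 - 3986/3)/(1937 - 20851) = (80737/3)/(-18914) = (80737/3)*(-1/18914) = -80737/56742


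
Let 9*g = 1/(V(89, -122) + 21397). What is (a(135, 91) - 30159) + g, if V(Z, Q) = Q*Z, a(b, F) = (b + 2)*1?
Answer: -2847616721/94851 ≈ -30022.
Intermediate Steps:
a(b, F) = 2 + b (a(b, F) = (2 + b)*1 = 2 + b)
g = 1/94851 (g = 1/(9*(-122*89 + 21397)) = 1/(9*(-10858 + 21397)) = (⅑)/10539 = (⅑)*(1/10539) = 1/94851 ≈ 1.0543e-5)
(a(135, 91) - 30159) + g = ((2 + 135) - 30159) + 1/94851 = (137 - 30159) + 1/94851 = -30022 + 1/94851 = -2847616721/94851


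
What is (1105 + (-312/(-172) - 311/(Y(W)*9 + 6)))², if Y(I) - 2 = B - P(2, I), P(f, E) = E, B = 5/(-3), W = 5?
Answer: 2981565411841/2396304 ≈ 1.2442e+6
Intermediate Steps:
B = -5/3 (B = 5*(-⅓) = -5/3 ≈ -1.6667)
Y(I) = ⅓ - I (Y(I) = 2 + (-5/3 - I) = ⅓ - I)
(1105 + (-312/(-172) - 311/(Y(W)*9 + 6)))² = (1105 + (-312/(-172) - 311/((⅓ - 1*5)*9 + 6)))² = (1105 + (-312*(-1/172) - 311/((⅓ - 5)*9 + 6)))² = (1105 + (78/43 - 311/(-14/3*9 + 6)))² = (1105 + (78/43 - 311/(-42 + 6)))² = (1105 + (78/43 - 311/(-36)))² = (1105 + (78/43 - 311*(-1/36)))² = (1105 + (78/43 + 311/36))² = (1105 + 16181/1548)² = (1726721/1548)² = 2981565411841/2396304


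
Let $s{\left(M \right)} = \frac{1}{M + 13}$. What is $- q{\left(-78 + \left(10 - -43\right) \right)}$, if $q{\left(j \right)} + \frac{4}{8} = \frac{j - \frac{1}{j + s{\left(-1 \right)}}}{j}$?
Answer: $- \frac{7451}{14950} \approx -0.49839$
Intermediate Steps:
$s{\left(M \right)} = \frac{1}{13 + M}$
$q{\left(j \right)} = - \frac{1}{2} + \frac{j - \frac{1}{\frac{1}{12} + j}}{j}$ ($q{\left(j \right)} = - \frac{1}{2} + \frac{j - \frac{1}{j + \frac{1}{13 - 1}}}{j} = - \frac{1}{2} + \frac{j - \frac{1}{j + \frac{1}{12}}}{j} = - \frac{1}{2} + \frac{j - \frac{1}{\frac{1}{12} + j}}{j}$)
$- q{\left(-78 + \left(10 - -43\right) \right)} = - \frac{-24 + \left(-78 + \left(10 - -43\right)\right) + 12 \left(-78 + \left(10 - -43\right)\right)^{2}}{2 \left(-78 + \left(10 - -43\right)\right) \left(1 + 12 \left(-78 + \left(10 - -43\right)\right)\right)} = - \frac{-24 + \left(-78 + \left(10 + 43\right)\right) + 12 \left(-78 + \left(10 + 43\right)\right)^{2}}{2 \left(-78 + \left(10 + 43\right)\right) \left(1 + 12 \left(-78 + \left(10 + 43\right)\right)\right)} = - \frac{-24 + \left(-78 + 53\right) + 12 \left(-78 + 53\right)^{2}}{2 \left(-78 + 53\right) \left(1 + 12 \left(-78 + 53\right)\right)} = - \frac{-24 - 25 + 12 \left(-25\right)^{2}}{2 \left(-25\right) \left(1 + 12 \left(-25\right)\right)} = - \frac{\left(-1\right) \left(-24 - 25 + 12 \cdot 625\right)}{2 \cdot 25 \left(1 - 300\right)} = - \frac{\left(-1\right) \left(-24 - 25 + 7500\right)}{2 \cdot 25 \left(-299\right)} = - \frac{\left(-1\right) \left(-1\right) 7451}{2 \cdot 25 \cdot 299} = \left(-1\right) \frac{7451}{14950} = - \frac{7451}{14950}$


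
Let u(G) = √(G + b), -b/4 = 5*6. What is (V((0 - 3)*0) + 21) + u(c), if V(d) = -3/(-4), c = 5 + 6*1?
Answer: 87/4 + I*√109 ≈ 21.75 + 10.44*I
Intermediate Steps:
b = -120 (b = -20*6 = -4*30 = -120)
c = 11 (c = 5 + 6 = 11)
u(G) = √(-120 + G) (u(G) = √(G - 120) = √(-120 + G))
V(d) = ¾ (V(d) = -3*(-¼) = ¾)
(V((0 - 3)*0) + 21) + u(c) = (¾ + 21) + √(-120 + 11) = 87/4 + √(-109) = 87/4 + I*√109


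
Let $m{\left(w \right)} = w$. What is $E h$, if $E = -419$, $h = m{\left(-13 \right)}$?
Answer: $5447$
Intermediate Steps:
$h = -13$
$E h = \left(-419\right) \left(-13\right) = 5447$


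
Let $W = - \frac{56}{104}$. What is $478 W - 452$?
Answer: $- \frac{9222}{13} \approx -709.38$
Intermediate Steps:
$W = - \frac{7}{13}$ ($W = \left(-56\right) \frac{1}{104} = - \frac{7}{13} \approx -0.53846$)
$478 W - 452 = 478 \left(- \frac{7}{13}\right) - 452 = - \frac{3346}{13} - 452 = - \frac{9222}{13}$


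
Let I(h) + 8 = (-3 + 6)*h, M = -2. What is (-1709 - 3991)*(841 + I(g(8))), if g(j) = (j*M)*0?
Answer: -4748100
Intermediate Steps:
g(j) = 0 (g(j) = (j*(-2))*0 = -2*j*0 = 0)
I(h) = -8 + 3*h (I(h) = -8 + (-3 + 6)*h = -8 + 3*h)
(-1709 - 3991)*(841 + I(g(8))) = (-1709 - 3991)*(841 + (-8 + 3*0)) = -5700*(841 + (-8 + 0)) = -5700*(841 - 8) = -5700*833 = -4748100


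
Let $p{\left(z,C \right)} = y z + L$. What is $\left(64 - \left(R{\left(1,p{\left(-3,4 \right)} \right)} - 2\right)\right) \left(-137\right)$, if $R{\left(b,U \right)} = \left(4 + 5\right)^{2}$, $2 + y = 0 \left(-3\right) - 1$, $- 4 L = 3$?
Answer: $2055$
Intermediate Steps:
$L = - \frac{3}{4}$ ($L = \left(- \frac{1}{4}\right) 3 = - \frac{3}{4} \approx -0.75$)
$y = -3$ ($y = -2 + \left(0 \left(-3\right) - 1\right) = -2 + \left(0 - 1\right) = -2 - 1 = -3$)
$p{\left(z,C \right)} = - \frac{3}{4} - 3 z$ ($p{\left(z,C \right)} = - 3 z - \frac{3}{4} = - \frac{3}{4} - 3 z$)
$R{\left(b,U \right)} = 81$ ($R{\left(b,U \right)} = 9^{2} = 81$)
$\left(64 - \left(R{\left(1,p{\left(-3,4 \right)} \right)} - 2\right)\right) \left(-137\right) = \left(64 - \left(81 - 2\right)\right) \left(-137\right) = \left(64 - 79\right) \left(-137\right) = \left(-15\right) \left(-137\right) = 2055$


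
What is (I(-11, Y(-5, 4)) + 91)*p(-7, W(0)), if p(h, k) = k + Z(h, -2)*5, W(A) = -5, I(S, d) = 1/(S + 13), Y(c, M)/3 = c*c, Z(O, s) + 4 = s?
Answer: -6405/2 ≈ -3202.5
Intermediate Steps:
Z(O, s) = -4 + s
Y(c, M) = 3*c**2 (Y(c, M) = 3*(c*c) = 3*c**2)
I(S, d) = 1/(13 + S)
p(h, k) = -30 + k (p(h, k) = k + (-4 - 2)*5 = k - 6*5 = k - 30 = -30 + k)
(I(-11, Y(-5, 4)) + 91)*p(-7, W(0)) = (1/(13 - 11) + 91)*(-30 - 5) = (1/2 + 91)*(-35) = (183/2)*(-35) = -6405/2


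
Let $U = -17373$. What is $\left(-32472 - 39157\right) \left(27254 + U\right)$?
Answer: $-707766149$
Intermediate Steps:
$\left(-32472 - 39157\right) \left(27254 + U\right) = \left(-32472 - 39157\right) \left(27254 - 17373\right) = \left(-71629\right) 9881 = -707766149$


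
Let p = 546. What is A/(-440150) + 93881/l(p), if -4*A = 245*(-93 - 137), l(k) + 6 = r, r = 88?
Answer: 1652822679/1443692 ≈ 1144.9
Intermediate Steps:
l(k) = 82 (l(k) = -6 + 88 = 82)
A = 28175/2 (A = -245*(-93 - 137)/4 = -245*(-230)/4 = -¼*(-56350) = 28175/2 ≈ 14088.)
A/(-440150) + 93881/l(p) = (28175/2)/(-440150) + 93881/82 = (28175/2)*(-1/440150) + 93881*(1/82) = -1127/35212 + 93881/82 = 1652822679/1443692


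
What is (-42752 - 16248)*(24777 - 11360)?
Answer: -791603000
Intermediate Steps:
(-42752 - 16248)*(24777 - 11360) = -59000*13417 = -791603000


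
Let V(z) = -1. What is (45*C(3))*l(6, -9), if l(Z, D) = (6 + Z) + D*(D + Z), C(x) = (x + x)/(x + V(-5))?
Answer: 5265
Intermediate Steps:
C(x) = 2*x/(-1 + x) (C(x) = (x + x)/(x - 1) = (2*x)/(-1 + x) = 2*x/(-1 + x))
l(Z, D) = 6 + Z + D*(D + Z)
(45*C(3))*l(6, -9) = (45*(2*3/(-1 + 3)))*(6 + 6 + (-9)² - 9*6) = (45*(2*3/2))*(6 + 6 + 81 - 54) = (45*(2*3*(½)))*39 = (45*3)*39 = 135*39 = 5265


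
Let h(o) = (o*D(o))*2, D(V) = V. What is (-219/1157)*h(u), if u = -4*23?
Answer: -3707232/1157 ≈ -3204.2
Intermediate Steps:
u = -92
h(o) = 2*o**2 (h(o) = (o*o)*2 = o**2*2 = 2*o**2)
(-219/1157)*h(u) = (-219/1157)*(2*(-92)**2) = (-219*1/1157)*(2*8464) = -219/1157*16928 = -3707232/1157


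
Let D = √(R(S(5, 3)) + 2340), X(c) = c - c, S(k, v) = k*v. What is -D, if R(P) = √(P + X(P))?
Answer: -√(2340 + √15) ≈ -48.414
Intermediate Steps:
X(c) = 0
R(P) = √P (R(P) = √(P + 0) = √P)
D = √(2340 + √15) (D = √(√(5*3) + 2340) = √(√15 + 2340) = √(2340 + √15) ≈ 48.414)
-D = -√(2340 + √15)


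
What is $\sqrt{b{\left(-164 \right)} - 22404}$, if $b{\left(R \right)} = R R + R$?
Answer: $2 \sqrt{1082} \approx 65.788$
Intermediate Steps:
$b{\left(R \right)} = R + R^{2}$ ($b{\left(R \right)} = R^{2} + R = R + R^{2}$)
$\sqrt{b{\left(-164 \right)} - 22404} = \sqrt{- 164 \left(1 - 164\right) - 22404} = \sqrt{\left(-164\right) \left(-163\right) - 22404} = \sqrt{26732 - 22404} = \sqrt{4328} = 2 \sqrt{1082}$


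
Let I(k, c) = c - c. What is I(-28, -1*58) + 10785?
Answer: 10785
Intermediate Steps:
I(k, c) = 0
I(-28, -1*58) + 10785 = 0 + 10785 = 10785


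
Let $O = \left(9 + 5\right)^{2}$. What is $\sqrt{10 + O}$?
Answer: $\sqrt{206} \approx 14.353$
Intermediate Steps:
$O = 196$ ($O = 14^{2} = 196$)
$\sqrt{10 + O} = \sqrt{10 + 196} = \sqrt{206}$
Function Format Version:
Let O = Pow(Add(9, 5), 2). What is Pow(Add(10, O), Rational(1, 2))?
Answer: Pow(206, Rational(1, 2)) ≈ 14.353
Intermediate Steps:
O = 196 (O = Pow(14, 2) = 196)
Pow(Add(10, O), Rational(1, 2)) = Pow(Add(10, 196), Rational(1, 2)) = Pow(206, Rational(1, 2))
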